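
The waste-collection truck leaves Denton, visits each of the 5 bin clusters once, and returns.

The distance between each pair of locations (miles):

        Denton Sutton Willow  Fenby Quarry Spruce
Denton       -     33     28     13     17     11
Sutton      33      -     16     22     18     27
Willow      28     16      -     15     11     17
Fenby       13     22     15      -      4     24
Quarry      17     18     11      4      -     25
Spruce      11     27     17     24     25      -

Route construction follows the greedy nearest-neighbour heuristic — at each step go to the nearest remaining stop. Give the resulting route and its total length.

98 miles along Denton → Spruce → Willow → Quarry → Fenby → Sutton → Denton.

From Denton: distances to unvisited — Spruce=11, Fenby=13, Quarry=17, Willow=28, Sutton=33. Nearest is Spruce (11).
From Spruce: distances to unvisited — Willow=17, Fenby=24, Quarry=25, Sutton=27. Nearest is Willow (17).
From Willow: distances to unvisited — Quarry=11, Fenby=15, Sutton=16. Nearest is Quarry (11).
From Quarry: distances to unvisited — Fenby=4, Sutton=18. Nearest is Fenby (4).
From Fenby: distances to unvisited — Sutton=22. Nearest is Sutton (22).
Return Sutton→Denton: 33.
Total = 11 + 17 + 11 + 4 + 22 + 33 = 98.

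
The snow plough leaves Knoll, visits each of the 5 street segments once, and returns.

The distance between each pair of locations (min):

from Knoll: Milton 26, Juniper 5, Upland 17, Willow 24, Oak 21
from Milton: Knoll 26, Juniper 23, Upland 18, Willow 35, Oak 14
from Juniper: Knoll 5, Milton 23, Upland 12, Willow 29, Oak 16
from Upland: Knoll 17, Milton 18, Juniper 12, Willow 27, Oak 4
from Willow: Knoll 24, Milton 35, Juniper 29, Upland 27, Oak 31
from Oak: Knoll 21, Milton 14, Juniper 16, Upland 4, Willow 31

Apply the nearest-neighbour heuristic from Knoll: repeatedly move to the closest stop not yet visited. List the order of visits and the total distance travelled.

94 min along Knoll → Juniper → Upland → Oak → Milton → Willow → Knoll.

At Knoll the remaining stops are Juniper 5, Upland 17, Oak 21, Willow 24, Milton 26; go to Juniper.
At Juniper the remaining stops are Upland 12, Oak 16, Milton 23, Willow 29; go to Upland.
At Upland the remaining stops are Oak 4, Milton 18, Willow 27; go to Oak.
At Oak the remaining stops are Milton 14, Willow 31; go to Milton.
At Milton the remaining stops are Willow 35; go to Willow.
Return Willow→Knoll: 24.
Total = 5 + 12 + 4 + 14 + 35 + 24 = 94.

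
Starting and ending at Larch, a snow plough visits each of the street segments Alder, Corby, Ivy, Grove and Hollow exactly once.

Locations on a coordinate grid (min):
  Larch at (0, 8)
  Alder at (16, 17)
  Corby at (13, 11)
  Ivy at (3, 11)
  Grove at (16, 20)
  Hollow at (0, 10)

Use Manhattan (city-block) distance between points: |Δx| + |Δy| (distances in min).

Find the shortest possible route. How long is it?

There are 60 distinct closed tours to check (reversals are equivalent).
Larch-Alder-Corby-Ivy-Grove-Hollow-Larch: 25+9+10+22+26+2 = 94
Larch-Alder-Corby-Ivy-Hollow-Grove-Larch: 25+9+10+4+26+28 = 102
Larch-Alder-Corby-Grove-Ivy-Hollow-Larch: 25+9+12+22+4+2 = 74
Larch-Alder-Corby-Grove-Hollow-Ivy-Larch: 25+9+12+26+4+6 = 82
Larch-Alder-Corby-Hollow-Ivy-Grove-Larch: 25+9+14+4+22+28 = 102
Larch-Alder-Corby-Hollow-Grove-Ivy-Larch: 25+9+14+26+22+6 = 102
Larch-Alder-Ivy-Corby-Grove-Hollow-Larch: 25+19+10+12+26+2 = 94
Larch-Alder-Ivy-Corby-Hollow-Grove-Larch: 25+19+10+14+26+28 = 122
Larch-Alder-Ivy-Grove-Corby-Hollow-Larch: 25+19+22+12+14+2 = 94
Larch-Alder-Ivy-Grove-Hollow-Corby-Larch: 25+19+22+26+14+16 = 122
Larch-Alder-Ivy-Hollow-Corby-Grove-Larch: 25+19+4+14+12+28 = 102
Larch-Alder-Ivy-Hollow-Grove-Corby-Larch: 25+19+4+26+12+16 = 102
Larch-Alder-Grove-Corby-Ivy-Hollow-Larch: 25+3+12+10+4+2 = 56
Larch-Alder-Grove-Corby-Hollow-Ivy-Larch: 25+3+12+14+4+6 = 64
… (46 more)
The minimum is 56.
One optimal route: Larch → Alder → Grove → Corby → Ivy → Hollow → Larch (or its reverse).

Minimum total distance: 56 min.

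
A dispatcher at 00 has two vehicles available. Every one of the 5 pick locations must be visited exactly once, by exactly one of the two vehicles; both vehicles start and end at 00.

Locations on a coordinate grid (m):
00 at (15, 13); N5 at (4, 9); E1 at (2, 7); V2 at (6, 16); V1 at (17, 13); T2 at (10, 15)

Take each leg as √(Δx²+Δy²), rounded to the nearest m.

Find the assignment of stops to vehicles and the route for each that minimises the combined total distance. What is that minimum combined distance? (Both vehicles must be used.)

37 m — the smallest possible combined total.

Try each way of splitting the stops between the two vehicles (each non-empty) and, for each split, find the best tour for each vehicle:
  {N5} + {E1, V2, V1, T2}: 24 + 37 = 61
  {E1} + {N5, V2, V1, T2}: 28 + 32 = 60
  {N5, E1} + {V2, V1, T2}: 29 + 22 = 51
  {V2} + {N5, E1, V1, T2}: 18 + 34 = 52
  {N5, V2} + {E1, V1, T2}: 28 + 34 = 62
  {E1, V2} + {N5, V1, T2}: 33 + 29 = 62
  … (15 splits in total)
  {V1} + {N5, E1, V2, T2}: 4 + 33 = 37  ← best
Best: vehicle 1 00 → V1 → 00 = 4; vehicle 2 00 → E1 → N5 → V2 → T2 → 00 = 33; combined 37.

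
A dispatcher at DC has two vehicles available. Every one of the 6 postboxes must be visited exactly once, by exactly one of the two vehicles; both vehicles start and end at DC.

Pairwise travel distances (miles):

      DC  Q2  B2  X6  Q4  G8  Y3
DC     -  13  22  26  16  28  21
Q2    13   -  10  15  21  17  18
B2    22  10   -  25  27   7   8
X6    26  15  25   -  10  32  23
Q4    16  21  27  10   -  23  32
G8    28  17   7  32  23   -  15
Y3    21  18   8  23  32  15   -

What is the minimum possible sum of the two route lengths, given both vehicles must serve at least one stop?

Try each way of splitting the stops between the two vehicles (each non-empty) and, for each split, find the best tour for each vehicle:
  {Q2} + {B2, X6, Q4, G8, Y3}: 26 + 92 = 118
  {B2} + {Q2, X6, Q4, G8, Y3}: 44 + 94 = 138
  {Q2, B2} + {X6, Q4, G8, Y3}: 45 + 92 = 137
  {X6} + {Q2, B2, Q4, G8, Y3}: 52 + 85 = 137
  {Q2, X6} + {B2, Q4, G8, Y3}: 54 + 75 = 129
  {B2, X6} + {Q2, Q4, G8, Y3}: 73 + 85 = 158
  … (31 splits in total)
Best: vehicle 1 DC → Q2 → DC = 26; vehicle 2 DC → Q4 → X6 → Y3 → B2 → G8 → DC = 92; combined 118.

Minimum combined distance: 118 miles.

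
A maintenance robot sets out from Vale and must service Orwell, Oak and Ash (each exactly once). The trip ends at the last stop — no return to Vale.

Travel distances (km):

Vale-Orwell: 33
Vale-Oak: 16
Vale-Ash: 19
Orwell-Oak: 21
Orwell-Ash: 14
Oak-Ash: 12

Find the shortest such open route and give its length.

Shortest open route: 42 km.

There are 3! = 6 possible orderings.
Vale → Orwell → Oak → Ash: 33+21+12 = 66
Vale → Orwell → Ash → Oak: 33+14+12 = 59
Vale → Oak → Orwell → Ash: 16+21+14 = 51
Vale → Oak → Ash → Orwell: 16+12+14 = 42
Vale → Ash → Orwell → Oak: 19+14+21 = 54
Vale → Ash → Oak → Orwell: 19+12+21 = 52
The minimum is 42.
One shortest path: Vale → Oak → Ash → Orwell.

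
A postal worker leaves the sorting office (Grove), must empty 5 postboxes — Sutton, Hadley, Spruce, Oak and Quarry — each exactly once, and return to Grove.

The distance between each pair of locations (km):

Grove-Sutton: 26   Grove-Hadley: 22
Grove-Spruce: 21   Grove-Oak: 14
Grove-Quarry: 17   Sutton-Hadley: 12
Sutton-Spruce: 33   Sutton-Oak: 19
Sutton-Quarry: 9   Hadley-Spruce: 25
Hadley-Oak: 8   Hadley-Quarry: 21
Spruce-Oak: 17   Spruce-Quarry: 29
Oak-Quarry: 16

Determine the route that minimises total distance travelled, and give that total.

84 km — the shortest possible round trip.

Grove → Sutton → Hadley → Spruce → Oak → Quarry → Grove: 26+12+25+17+16+17 = 113
Grove → Sutton → Hadley → Spruce → Quarry → Oak → Grove: 26+12+25+29+16+14 = 122
Grove → Sutton → Hadley → Oak → Spruce → Quarry → Grove: 26+12+8+17+29+17 = 109
Grove → Sutton → Hadley → Oak → Quarry → Spruce → Grove: 26+12+8+16+29+21 = 112
Grove → Sutton → Hadley → Quarry → Spruce → Oak → Grove: 26+12+21+29+17+14 = 119
Grove → Sutton → Hadley → Quarry → Oak → Spruce → Grove: 26+12+21+16+17+21 = 113
Grove → Sutton → Spruce → Hadley → Oak → Quarry → Grove: 26+33+25+8+16+17 = 125
Grove → Sutton → Spruce → Hadley → Quarry → Oak → Grove: 26+33+25+21+16+14 = 135
Grove → Sutton → Spruce → Oak → Hadley → Quarry → Grove: 26+33+17+8+21+17 = 122
Grove → Sutton → Spruce → Oak → Quarry → Hadley → Grove: 26+33+17+16+21+22 = 135
Grove → Sutton → Spruce → Quarry → Hadley → Oak → Grove: 26+33+29+21+8+14 = 131
Grove → Sutton → Spruce → Quarry → Oak → Hadley → Grove: 26+33+29+16+8+22 = 134
Grove → Sutton → Oak → Hadley → Spruce → Quarry → Grove: 26+19+8+25+29+17 = 124
Grove → Sutton → Oak → Hadley → Quarry → Spruce → Grove: 26+19+8+21+29+21 = 124
… (46 more)
Grove → Spruce → Oak → Hadley → Sutton → Quarry → Grove: 21+17+8+12+9+17 = 84  ← best
The minimum is 84.
One optimal route: Grove → Spruce → Oak → Hadley → Sutton → Quarry → Grove (or its reverse).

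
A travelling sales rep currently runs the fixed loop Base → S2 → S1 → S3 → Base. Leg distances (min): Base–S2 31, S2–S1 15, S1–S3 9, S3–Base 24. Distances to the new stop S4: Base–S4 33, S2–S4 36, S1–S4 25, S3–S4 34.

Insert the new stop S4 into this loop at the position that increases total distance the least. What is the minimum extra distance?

Insertion cost between consecutive stops i–j is d(i,S4) + d(S4,j) − d(i,j):
  between Base and S2: 33 + 36 − 31 = 38
  between S2 and S1: 36 + 25 − 15 = 46
  between S1 and S3: 25 + 34 − 9 = 50
  between S3 and Base: 34 + 33 − 24 = 43
Cheapest insertion is between Base and S2, adding 38.
New total = 79 + 38 = 117.

Minimum extra distance: 38 min, inserting S4 between Base and S2.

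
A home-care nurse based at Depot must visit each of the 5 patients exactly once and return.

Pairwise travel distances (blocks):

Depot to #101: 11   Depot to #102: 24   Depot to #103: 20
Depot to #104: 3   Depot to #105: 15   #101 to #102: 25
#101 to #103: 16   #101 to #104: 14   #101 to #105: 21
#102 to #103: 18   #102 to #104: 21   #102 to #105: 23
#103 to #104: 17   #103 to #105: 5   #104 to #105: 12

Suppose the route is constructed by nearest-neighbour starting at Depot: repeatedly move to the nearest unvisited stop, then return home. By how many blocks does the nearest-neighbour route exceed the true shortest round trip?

Depot: #104=3, #101=11, #105=15, #103=20, #102=24 ⇒ #104
#104: #105=12, #101=14, #103=17, #102=21 ⇒ #105
#105: #103=5, #101=21, #102=23 ⇒ #103
#103: #101=16, #102=18 ⇒ #101
#101: #102=25 ⇒ #102
NN route Depot → #104 → #105 → #103 → #101 → #102 → Depot costs 85.
Optimal: Depot → #101 → #102 → #103 → #105 → #104 → Depot costs 74 (by enumerating all 60 distinct tours).
Excess = 85 − 74 = 11.

11 blocks longer than the optimal tour.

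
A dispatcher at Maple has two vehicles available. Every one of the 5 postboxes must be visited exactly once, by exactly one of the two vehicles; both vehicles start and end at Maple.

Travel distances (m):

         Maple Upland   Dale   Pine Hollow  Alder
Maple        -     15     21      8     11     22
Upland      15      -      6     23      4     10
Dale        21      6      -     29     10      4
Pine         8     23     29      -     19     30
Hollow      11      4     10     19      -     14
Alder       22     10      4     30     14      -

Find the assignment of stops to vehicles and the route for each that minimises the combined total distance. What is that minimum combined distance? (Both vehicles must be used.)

Try each way of splitting the stops between the two vehicles (each non-empty) and, for each split, find the best tour for each vehicle:
  {Upland} + {Dale, Pine, Hollow, Alder}: 30 + 63 = 93
  {Dale} + {Upland, Pine, Hollow, Alder}: 42 + 63 = 105
  {Upland, Dale} + {Pine, Hollow, Alder}: 42 + 63 = 105
  {Pine} + {Upland, Dale, Hollow, Alder}: 16 + 47 = 63
  {Upland, Pine} + {Dale, Hollow, Alder}: 46 + 47 = 93
  {Dale, Pine} + {Upland, Hollow, Alder}: 58 + 47 = 105
  … (15 splits in total)
Best: vehicle 1 Maple → Pine → Maple = 16; vehicle 2 Maple → Hollow → Upland → Dale → Alder → Maple = 47; combined 63.

63 m — the smallest possible combined total.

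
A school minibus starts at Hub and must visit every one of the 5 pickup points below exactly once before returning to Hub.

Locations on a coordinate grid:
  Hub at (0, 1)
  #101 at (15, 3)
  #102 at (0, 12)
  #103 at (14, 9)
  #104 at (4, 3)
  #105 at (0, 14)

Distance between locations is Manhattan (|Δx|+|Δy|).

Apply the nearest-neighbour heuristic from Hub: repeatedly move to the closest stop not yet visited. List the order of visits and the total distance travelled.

At Hub the remaining stops are #104 6, #102 11, #105 13, #101 17, #103 22; go to #104.
At #104 the remaining stops are #101 11, #102 13, #105 15, #103 16; go to #101.
At #101 the remaining stops are #103 7, #102 24, #105 26; go to #103.
At #103 the remaining stops are #102 17, #105 19; go to #102.
At #102 the remaining stops are #105 2; go to #105.
Return #105→Hub: 13.
Total = 6 + 11 + 7 + 17 + 2 + 13 = 56.

56 along Hub → #104 → #101 → #103 → #102 → #105 → Hub.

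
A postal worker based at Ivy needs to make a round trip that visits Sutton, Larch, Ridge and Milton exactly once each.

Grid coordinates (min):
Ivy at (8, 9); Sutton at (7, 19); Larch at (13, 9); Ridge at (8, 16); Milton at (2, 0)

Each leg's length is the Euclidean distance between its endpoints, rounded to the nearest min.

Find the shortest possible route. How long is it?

With 4 stops there are 4!/2 = 12 distinct round trips (a route and its reverse cost the same).
Ivy-Sutton-Larch-Ridge-Milton-Ivy: 10+12+9+17+11 = 59
Ivy-Sutton-Larch-Milton-Ridge-Ivy: 10+12+14+17+7 = 60
Ivy-Sutton-Ridge-Larch-Milton-Ivy: 10+3+9+14+11 = 47
Ivy-Sutton-Ridge-Milton-Larch-Ivy: 10+3+17+14+5 = 49
Ivy-Sutton-Milton-Larch-Ridge-Ivy: 10+20+14+9+7 = 60
Ivy-Sutton-Milton-Ridge-Larch-Ivy: 10+20+17+9+5 = 61
Ivy-Larch-Sutton-Ridge-Milton-Ivy: 5+12+3+17+11 = 48
Ivy-Larch-Sutton-Milton-Ridge-Ivy: 5+12+20+17+7 = 61
Ivy-Larch-Ridge-Sutton-Milton-Ivy: 5+9+3+20+11 = 48
Ivy-Larch-Milton-Sutton-Ridge-Ivy: 5+14+20+3+7 = 49
Ivy-Ridge-Sutton-Larch-Milton-Ivy: 7+3+12+14+11 = 47
Ivy-Ridge-Larch-Sutton-Milton-Ivy: 7+9+12+20+11 = 59
The minimum is 47.
One optimal route: Ivy → Sutton → Ridge → Larch → Milton → Ivy (or its reverse).

Shortest round trip = 47 min.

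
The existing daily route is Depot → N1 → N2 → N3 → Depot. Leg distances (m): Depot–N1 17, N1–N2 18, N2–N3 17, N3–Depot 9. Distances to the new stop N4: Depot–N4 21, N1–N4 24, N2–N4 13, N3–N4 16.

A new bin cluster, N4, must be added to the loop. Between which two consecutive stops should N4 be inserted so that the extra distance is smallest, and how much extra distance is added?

Insertion cost between consecutive stops i–j is d(i,N4) + d(N4,j) − d(i,j):
  between Depot and N1: 21 + 24 − 17 = 28
  between N1 and N2: 24 + 13 − 18 = 19
  between N2 and N3: 13 + 16 − 17 = 12
  between N3 and Depot: 16 + 21 − 9 = 28
Cheapest insertion is between N2 and N3, adding 12.
New total = 61 + 12 = 73.

Adding 12 m by placing N4 on the N2–N3 leg.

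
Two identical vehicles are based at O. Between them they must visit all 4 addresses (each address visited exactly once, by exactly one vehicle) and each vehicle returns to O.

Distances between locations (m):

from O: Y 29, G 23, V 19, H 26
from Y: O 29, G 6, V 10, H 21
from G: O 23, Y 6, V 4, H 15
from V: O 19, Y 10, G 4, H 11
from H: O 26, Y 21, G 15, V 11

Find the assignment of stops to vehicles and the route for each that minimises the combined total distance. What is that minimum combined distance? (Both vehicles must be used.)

Try each way of splitting the stops between the two vehicles (each non-empty) and, for each split, find the best tour for each vehicle:
  {Y} + {G, V, H}: 58 + 64 = 122
  {G} + {Y, V, H}: 46 + 76 = 122
  {Y, G} + {V, H}: 58 + 56 = 114
  {V} + {Y, G, H}: 38 + 76 = 114
  {Y, V} + {G, H}: 58 + 64 = 122
  {G, V} + {Y, H}: 46 + 76 = 122
  … (7 splits in total)
  {Y, G, V} + {H}: 58 + 52 = 110  ← best
Best: vehicle 1 O → Y → G → V → O = 58; vehicle 2 O → H → O = 52; combined 110.

110 m — the smallest possible combined total.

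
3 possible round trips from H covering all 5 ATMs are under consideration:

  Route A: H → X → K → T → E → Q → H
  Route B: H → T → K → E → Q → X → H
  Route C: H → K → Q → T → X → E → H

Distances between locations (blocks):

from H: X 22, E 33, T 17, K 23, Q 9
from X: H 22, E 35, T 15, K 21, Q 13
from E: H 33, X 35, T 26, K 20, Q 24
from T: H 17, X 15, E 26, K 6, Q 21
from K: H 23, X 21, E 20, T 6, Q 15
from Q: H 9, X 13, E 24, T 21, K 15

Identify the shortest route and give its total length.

Route A: 22 + 21 + 6 + 26 + 24 + 9 = 108
Route B: 17 + 6 + 20 + 24 + 13 + 22 = 102
Route C: 23 + 15 + 21 + 15 + 35 + 33 = 142

102 blocks — Route B is the shortest.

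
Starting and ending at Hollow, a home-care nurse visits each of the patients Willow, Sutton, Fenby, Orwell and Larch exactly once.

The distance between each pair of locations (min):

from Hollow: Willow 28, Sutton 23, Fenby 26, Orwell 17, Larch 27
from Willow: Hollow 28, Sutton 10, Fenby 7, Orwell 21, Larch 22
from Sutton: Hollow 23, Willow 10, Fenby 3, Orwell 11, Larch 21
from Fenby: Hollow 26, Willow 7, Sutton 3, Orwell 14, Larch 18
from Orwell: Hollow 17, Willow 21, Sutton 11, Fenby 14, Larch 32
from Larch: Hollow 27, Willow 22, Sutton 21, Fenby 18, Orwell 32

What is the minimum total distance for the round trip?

Hollow - Willow - Sutton - Fenby - Orwell - Larch - Hollow: 28+10+3+14+32+27 = 114
Hollow - Willow - Sutton - Fenby - Larch - Orwell - Hollow: 28+10+3+18+32+17 = 108
Hollow - Willow - Sutton - Orwell - Fenby - Larch - Hollow: 28+10+11+14+18+27 = 108
Hollow - Willow - Sutton - Orwell - Larch - Fenby - Hollow: 28+10+11+32+18+26 = 125
Hollow - Willow - Sutton - Larch - Fenby - Orwell - Hollow: 28+10+21+18+14+17 = 108
Hollow - Willow - Sutton - Larch - Orwell - Fenby - Hollow: 28+10+21+32+14+26 = 131
Hollow - Willow - Fenby - Sutton - Orwell - Larch - Hollow: 28+7+3+11+32+27 = 108
Hollow - Willow - Fenby - Sutton - Larch - Orwell - Hollow: 28+7+3+21+32+17 = 108
Hollow - Willow - Fenby - Orwell - Sutton - Larch - Hollow: 28+7+14+11+21+27 = 108
Hollow - Willow - Fenby - Orwell - Larch - Sutton - Hollow: 28+7+14+32+21+23 = 125
Hollow - Willow - Fenby - Larch - Sutton - Orwell - Hollow: 28+7+18+21+11+17 = 102
Hollow - Willow - Fenby - Larch - Orwell - Sutton - Hollow: 28+7+18+32+11+23 = 119
Hollow - Willow - Orwell - Sutton - Fenby - Larch - Hollow: 28+21+11+3+18+27 = 108
Hollow - Willow - Orwell - Sutton - Larch - Fenby - Hollow: 28+21+11+21+18+26 = 125
… (46 more)
Hollow - Orwell - Sutton - Fenby - Willow - Larch - Hollow: 17+11+3+7+22+27 = 87  ← best
The minimum is 87.
One optimal route: Hollow → Orwell → Sutton → Fenby → Willow → Larch → Hollow (or its reverse).

Shortest round trip = 87 min.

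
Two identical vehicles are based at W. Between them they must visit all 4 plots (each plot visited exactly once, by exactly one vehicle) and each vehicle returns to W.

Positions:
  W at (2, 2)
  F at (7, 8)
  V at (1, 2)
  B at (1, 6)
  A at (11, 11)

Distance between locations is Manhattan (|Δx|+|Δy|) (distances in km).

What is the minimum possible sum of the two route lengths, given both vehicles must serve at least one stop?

Minimum combined distance: 40 km.

Check every non-empty split of the stops between the two vehicles; for each half take its own optimal tour:
  {F} + {V, B, A}: 22 + 38 = 60
  {V} + {F, B, A}: 2 + 38 = 40
  {F, V} + {B, A}: 24 + 38 = 62
  {B} + {F, V, A}: 10 + 38 = 48
  {F, B} + {V, A}: 24 + 38 = 62
  {V, B} + {F, A}: 10 + 36 = 46
  … (7 splits in total)
Best: vehicle 1 W → V → W = 2; vehicle 2 W → F → A → B → W = 38; combined 40.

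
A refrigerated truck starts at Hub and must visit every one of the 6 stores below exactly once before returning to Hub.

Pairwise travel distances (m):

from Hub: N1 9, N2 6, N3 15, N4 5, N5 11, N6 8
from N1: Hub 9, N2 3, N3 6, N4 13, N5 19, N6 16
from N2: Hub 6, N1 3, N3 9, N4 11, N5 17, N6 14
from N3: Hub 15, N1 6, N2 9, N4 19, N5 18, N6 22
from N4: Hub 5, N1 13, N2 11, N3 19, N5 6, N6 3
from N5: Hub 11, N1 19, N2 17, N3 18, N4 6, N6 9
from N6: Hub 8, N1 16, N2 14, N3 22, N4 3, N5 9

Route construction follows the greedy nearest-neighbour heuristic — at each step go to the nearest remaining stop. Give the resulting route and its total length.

From Hub: distances to unvisited — N4=5, N2=6, N6=8, N1=9, N5=11, N3=15. Nearest is N4 (5).
From N4: distances to unvisited — N6=3, N5=6, N2=11, N1=13, N3=19. Nearest is N6 (3).
From N6: distances to unvisited — N5=9, N2=14, N1=16, N3=22. Nearest is N5 (9).
From N5: distances to unvisited — N2=17, N3=18, N1=19. Nearest is N2 (17).
From N2: distances to unvisited — N1=3, N3=9. Nearest is N1 (3).
From N1: distances to unvisited — N3=6. Nearest is N3 (6).
Return N3→Hub: 15.
Total = 5 + 3 + 9 + 17 + 3 + 6 + 15 = 58.

Total distance 58 m via the nearest-neighbour route Hub → N4 → N6 → N5 → N2 → N1 → N3 → Hub.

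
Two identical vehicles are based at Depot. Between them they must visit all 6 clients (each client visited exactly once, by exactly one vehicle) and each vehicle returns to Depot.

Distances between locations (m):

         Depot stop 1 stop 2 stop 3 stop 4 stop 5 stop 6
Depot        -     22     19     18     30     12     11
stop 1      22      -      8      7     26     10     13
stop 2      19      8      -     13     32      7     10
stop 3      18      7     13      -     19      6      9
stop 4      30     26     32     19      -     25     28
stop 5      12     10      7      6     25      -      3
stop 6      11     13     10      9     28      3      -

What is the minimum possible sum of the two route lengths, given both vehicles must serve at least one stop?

There are 2^5 − 1 = 31 ways to divide the 6 stops into two non-empty groups. For each, the best each vehicle can do is its own shortest tour through its group:
  {stop 1} + {stop 2, stop 3, stop 4, stop 5, stop 6}: 44 + 83 = 127
  {stop 2} + {stop 1, stop 3, stop 4, stop 5, stop 6}: 38 + 80 = 118
  {stop 1, stop 2} + {stop 3, stop 4, stop 5, stop 6}: 49 + 69 = 118
  {stop 3} + {stop 1, stop 2, stop 4, stop 5, stop 6}: 36 + 85 = 121
  {stop 1, stop 3} + {stop 2, stop 4, stop 5, stop 6}: 47 + 83 = 130
  {stop 2, stop 3} + {stop 1, stop 4, stop 5, stop 6}: 50 + 80 = 130
  … (31 splits in total)
  {stop 1, stop 2, stop 3, stop 4, stop 5} + {stop 6}: 83 + 22 = 105  ← best
Best: vehicle 1 Depot → stop 4 → stop 3 → stop 1 → stop 2 → stop 5 → Depot = 83; vehicle 2 Depot → stop 6 → Depot = 22; combined 105.

105 m — the smallest possible combined total.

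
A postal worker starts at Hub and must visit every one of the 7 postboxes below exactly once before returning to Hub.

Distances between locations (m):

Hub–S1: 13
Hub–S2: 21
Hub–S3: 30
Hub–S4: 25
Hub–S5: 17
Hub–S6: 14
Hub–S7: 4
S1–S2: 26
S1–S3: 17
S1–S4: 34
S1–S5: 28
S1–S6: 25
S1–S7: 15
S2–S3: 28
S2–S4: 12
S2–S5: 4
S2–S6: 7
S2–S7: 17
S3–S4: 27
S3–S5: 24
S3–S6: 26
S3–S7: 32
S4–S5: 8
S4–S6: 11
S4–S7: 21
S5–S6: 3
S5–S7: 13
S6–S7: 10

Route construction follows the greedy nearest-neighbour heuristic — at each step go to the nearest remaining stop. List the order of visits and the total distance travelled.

90 m along Hub → S7 → S6 → S5 → S2 → S4 → S3 → S1 → Hub.

Hub → [S7:4 / S1:13 / S6:14 / S5:17 / S2:21 / S4:25 / S3:30] → S7 (4)
S7 → [S6:10 / S5:13 / S1:15 / S2:17 / S4:21 / S3:32] → S6 (10)
S6 → [S5:3 / S2:7 / S4:11 / S1:25 / S3:26] → S5 (3)
S5 → [S2:4 / S4:8 / S3:24 / S1:28] → S2 (4)
S2 → [S4:12 / S1:26 / S3:28] → S4 (12)
S4 → [S3:27 / S1:34] → S3 (27)
S3 → [S1:17] → S1 (17)
Return S1→Hub: 13.
Total = 4 + 10 + 3 + 4 + 12 + 27 + 17 + 13 = 90.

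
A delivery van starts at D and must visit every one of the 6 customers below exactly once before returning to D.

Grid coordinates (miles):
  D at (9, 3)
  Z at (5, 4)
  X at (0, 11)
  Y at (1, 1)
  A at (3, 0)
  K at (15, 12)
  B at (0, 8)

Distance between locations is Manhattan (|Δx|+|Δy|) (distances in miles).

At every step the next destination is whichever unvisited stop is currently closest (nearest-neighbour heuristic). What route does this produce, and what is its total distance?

At D the remaining stops are Z 5, A 9, Y 10, B 14, K 15, X 17; go to Z.
At Z the remaining stops are A 6, Y 7, B 9, X 12, K 18; go to A.
At A the remaining stops are Y 3, B 11, X 14, K 24; go to Y.
At Y the remaining stops are B 8, X 11, K 25; go to B.
At B the remaining stops are X 3, K 19; go to X.
At X the remaining stops are K 16; go to K.
Return K→D: 15.
Total = 5 + 6 + 3 + 8 + 3 + 16 + 15 = 56.

Nearest-neighbour total = 56 miles; route D → Z → A → Y → B → X → K → D.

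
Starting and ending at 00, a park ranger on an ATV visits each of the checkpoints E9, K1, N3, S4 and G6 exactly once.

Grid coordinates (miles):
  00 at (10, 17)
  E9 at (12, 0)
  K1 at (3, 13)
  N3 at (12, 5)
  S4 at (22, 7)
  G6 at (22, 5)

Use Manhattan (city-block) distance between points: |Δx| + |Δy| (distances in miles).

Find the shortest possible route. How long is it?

00 → E9 → K1 → N3 → S4 → G6 → 00: 19+22+17+12+2+24 = 96
00 → E9 → K1 → N3 → G6 → S4 → 00: 19+22+17+10+2+22 = 92
00 → E9 → K1 → S4 → N3 → G6 → 00: 19+22+25+12+10+24 = 112
00 → E9 → K1 → S4 → G6 → N3 → 00: 19+22+25+2+10+14 = 92
00 → E9 → K1 → G6 → N3 → S4 → 00: 19+22+27+10+12+22 = 112
00 → E9 → K1 → G6 → S4 → N3 → 00: 19+22+27+2+12+14 = 96
00 → E9 → N3 → K1 → S4 → G6 → 00: 19+5+17+25+2+24 = 92
00 → E9 → N3 → K1 → G6 → S4 → 00: 19+5+17+27+2+22 = 92
00 → E9 → N3 → S4 → K1 → G6 → 00: 19+5+12+25+27+24 = 112
00 → E9 → N3 → S4 → G6 → K1 → 00: 19+5+12+2+27+11 = 76
00 → E9 → N3 → G6 → K1 → S4 → 00: 19+5+10+27+25+22 = 108
00 → E9 → N3 → G6 → S4 → K1 → 00: 19+5+10+2+25+11 = 72
00 → E9 → S4 → K1 → N3 → G6 → 00: 19+17+25+17+10+24 = 112
00 → E9 → S4 → K1 → G6 → N3 → 00: 19+17+25+27+10+14 = 112
… (46 more)
The minimum is 72.
One optimal route: 00 → E9 → N3 → G6 → S4 → K1 → 00 (or its reverse).

Minimum total distance: 72 miles.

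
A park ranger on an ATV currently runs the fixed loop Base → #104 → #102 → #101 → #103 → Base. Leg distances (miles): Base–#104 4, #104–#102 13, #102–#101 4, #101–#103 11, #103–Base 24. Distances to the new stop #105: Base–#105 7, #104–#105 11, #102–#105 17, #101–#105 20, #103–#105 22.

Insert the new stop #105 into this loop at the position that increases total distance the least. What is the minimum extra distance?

Adding 5 miles by placing #105 on the #103–Base leg.

Insertion cost between consecutive stops i–j is d(i,#105) + d(#105,j) − d(i,j):
  between Base and #104: 7 + 11 − 4 = 14
  between #104 and #102: 11 + 17 − 13 = 15
  between #102 and #101: 17 + 20 − 4 = 33
  between #101 and #103: 20 + 22 − 11 = 31
  between #103 and Base: 22 + 7 − 24 = 5
Cheapest insertion is between #103 and Base, adding 5.
New total = 56 + 5 = 61.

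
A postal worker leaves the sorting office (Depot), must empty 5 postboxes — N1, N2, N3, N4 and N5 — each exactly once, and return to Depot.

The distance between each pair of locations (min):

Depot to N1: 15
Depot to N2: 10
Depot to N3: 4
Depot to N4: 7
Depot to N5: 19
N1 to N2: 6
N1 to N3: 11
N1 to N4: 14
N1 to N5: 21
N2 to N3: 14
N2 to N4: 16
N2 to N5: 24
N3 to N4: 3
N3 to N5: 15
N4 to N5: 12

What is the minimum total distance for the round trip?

Minimum total distance: 56 min.

With 5 stops there are 5!/2 = 60 distinct round trips (a route and its reverse cost the same).
Depot→N1→N2→N3→N4→N5→Depot: 15+6+14+3+12+19 = 69
Depot→N1→N2→N3→N5→N4→Depot: 15+6+14+15+12+7 = 69
Depot→N1→N2→N4→N3→N5→Depot: 15+6+16+3+15+19 = 74
Depot→N1→N2→N4→N5→N3→Depot: 15+6+16+12+15+4 = 68
Depot→N1→N2→N5→N3→N4→Depot: 15+6+24+15+3+7 = 70
Depot→N1→N2→N5→N4→N3→Depot: 15+6+24+12+3+4 = 64
Depot→N1→N3→N2→N4→N5→Depot: 15+11+14+16+12+19 = 87
Depot→N1→N3→N2→N5→N4→Depot: 15+11+14+24+12+7 = 83
Depot→N1→N3→N4→N2→N5→Depot: 15+11+3+16+24+19 = 88
Depot→N1→N3→N4→N5→N2→Depot: 15+11+3+12+24+10 = 75
Depot→N1→N3→N5→N2→N4→Depot: 15+11+15+24+16+7 = 88
Depot→N1→N3→N5→N4→N2→Depot: 15+11+15+12+16+10 = 79
Depot→N1→N4→N2→N3→N5→Depot: 15+14+16+14+15+19 = 93
Depot→N1→N4→N2→N5→N3→Depot: 15+14+16+24+15+4 = 88
… (46 more)
Depot→N2→N1→N5→N4→N3→Depot: 10+6+21+12+3+4 = 56  ← best
The minimum is 56.
One optimal route: Depot → N2 → N1 → N5 → N4 → N3 → Depot (or its reverse).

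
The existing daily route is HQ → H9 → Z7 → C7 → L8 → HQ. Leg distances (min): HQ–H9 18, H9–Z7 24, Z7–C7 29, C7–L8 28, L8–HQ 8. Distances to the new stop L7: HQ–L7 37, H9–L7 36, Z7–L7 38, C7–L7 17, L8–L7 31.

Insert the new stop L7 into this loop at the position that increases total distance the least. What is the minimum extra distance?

Adding 20 min by placing L7 on the C7–L8 leg.

Insertion cost between consecutive stops i–j is d(i,L7) + d(L7,j) − d(i,j):
  between HQ and H9: 37 + 36 − 18 = 55
  between H9 and Z7: 36 + 38 − 24 = 50
  between Z7 and C7: 38 + 17 − 29 = 26
  between C7 and L8: 17 + 31 − 28 = 20
  between L8 and HQ: 31 + 37 − 8 = 60
Cheapest insertion is between C7 and L8, adding 20.
New total = 107 + 20 = 127.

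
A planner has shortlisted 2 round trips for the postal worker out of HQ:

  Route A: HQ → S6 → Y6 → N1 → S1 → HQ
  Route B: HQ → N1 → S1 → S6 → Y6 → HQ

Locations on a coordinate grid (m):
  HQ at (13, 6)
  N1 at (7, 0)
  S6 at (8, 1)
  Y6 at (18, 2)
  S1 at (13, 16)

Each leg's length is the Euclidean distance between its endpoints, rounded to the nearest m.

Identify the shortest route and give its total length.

Shortest is Route A, total 55 m.

Route A: 7 + 10 + 11 + 17 + 10 = 55
Route B: 8 + 17 + 16 + 10 + 6 = 57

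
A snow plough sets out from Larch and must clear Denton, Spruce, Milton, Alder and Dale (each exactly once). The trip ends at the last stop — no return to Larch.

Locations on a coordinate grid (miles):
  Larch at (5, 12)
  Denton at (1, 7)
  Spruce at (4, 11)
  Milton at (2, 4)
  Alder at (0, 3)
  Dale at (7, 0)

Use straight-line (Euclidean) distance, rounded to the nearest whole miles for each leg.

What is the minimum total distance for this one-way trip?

18 miles — the minimum one-way total.

There are 5! = 120 possible orderings.
Larch → Denton → Spruce → Milton → Alder → Dale: 6+5+7+2+8 = 28
Larch → Denton → Spruce → Milton → Dale → Alder: 6+5+7+6+8 = 32
Larch → Denton → Spruce → Alder → Milton → Dale: 6+5+9+2+6 = 28
Larch → Denton → Spruce → Alder → Dale → Milton: 6+5+9+8+6 = 34
Larch → Denton → Spruce → Dale → Milton → Alder: 6+5+11+6+2 = 30
Larch → Denton → Spruce → Dale → Alder → Milton: 6+5+11+8+2 = 32
Larch → Denton → Milton → Spruce → Alder → Dale: 6+3+7+9+8 = 33
Larch → Denton → Milton → Spruce → Dale → Alder: 6+3+7+11+8 = 35
Larch → Denton → Milton → Alder → Spruce → Dale: 6+3+2+9+11 = 31
Larch → Denton → Milton → Alder → Dale → Spruce: 6+3+2+8+11 = 30
Larch → Denton → Milton → Dale → Spruce → Alder: 6+3+6+11+9 = 35
Larch → Denton → Milton → Dale → Alder → Spruce: 6+3+6+8+9 = 32
Larch → Denton → Alder → Spruce → Milton → Dale: 6+4+9+7+6 = 32
Larch → Denton → Alder → Spruce → Dale → Milton: 6+4+9+11+6 = 36
… (106 more)
Larch → Spruce → Denton → Alder → Milton → Dale: 1+5+4+2+6 = 18  ← best
The minimum is 18.
One shortest path: Larch → Spruce → Denton → Alder → Milton → Dale.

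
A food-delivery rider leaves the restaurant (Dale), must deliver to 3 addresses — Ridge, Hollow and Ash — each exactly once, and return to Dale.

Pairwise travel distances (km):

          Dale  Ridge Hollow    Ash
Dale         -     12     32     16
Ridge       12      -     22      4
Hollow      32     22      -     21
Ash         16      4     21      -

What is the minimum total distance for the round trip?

69 km — the shortest possible round trip.

There are 3 distinct closed tours to check (reversals are equivalent).
Dale - Ridge - Hollow - Ash - Dale: 12+22+21+16 = 71
Dale - Ridge - Ash - Hollow - Dale: 12+4+21+32 = 69
Dale - Hollow - Ridge - Ash - Dale: 32+22+4+16 = 74
The minimum is 69.
One optimal route: Dale → Ridge → Ash → Hollow → Dale (or its reverse).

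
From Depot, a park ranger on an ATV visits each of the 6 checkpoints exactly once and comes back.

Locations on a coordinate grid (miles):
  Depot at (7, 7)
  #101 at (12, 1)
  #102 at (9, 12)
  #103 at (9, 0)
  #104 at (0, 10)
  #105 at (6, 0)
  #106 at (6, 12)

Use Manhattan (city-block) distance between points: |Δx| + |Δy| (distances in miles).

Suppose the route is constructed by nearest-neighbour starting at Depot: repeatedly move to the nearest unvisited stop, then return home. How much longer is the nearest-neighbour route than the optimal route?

Excess over optimum: 4 miles.

From Depot: #106=6, #102=7, #105=8, #103=9, #104=10, #101=11 → choose #106 (6).
From #106: #102=3, #104=8, #105=12, #103=15, #101=17 → choose #102 (3).
From #102: #104=11, #103=12, #101=14, #105=15 → choose #104 (11).
From #104: #105=16, #103=19, #101=21 → choose #105 (16).
From #105: #103=3, #101=7 → choose #103 (3).
From #103: #101=4 → choose #101 (4).
NN route Depot → #106 → #102 → #104 → #105 → #103 → #101 → Depot costs 54.
Optimal: Depot → #104 → #106 → #102 → #101 → #103 → #105 → Depot costs 50 (by enumerating all 360 distinct tours).
Excess = 54 − 50 = 4.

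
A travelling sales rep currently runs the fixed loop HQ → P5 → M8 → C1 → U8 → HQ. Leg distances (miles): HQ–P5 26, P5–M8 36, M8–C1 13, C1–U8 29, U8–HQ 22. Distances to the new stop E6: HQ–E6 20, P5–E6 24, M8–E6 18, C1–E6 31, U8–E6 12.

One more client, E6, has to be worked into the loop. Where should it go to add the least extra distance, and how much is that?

Insertion cost between consecutive stops i–j is d(i,E6) + d(E6,j) − d(i,j):
  between HQ and P5: 20 + 24 − 26 = 18
  between P5 and M8: 24 + 18 − 36 = 6
  between M8 and C1: 18 + 31 − 13 = 36
  between C1 and U8: 31 + 12 − 29 = 14
  between U8 and HQ: 12 + 20 − 22 = 10
Cheapest insertion is between P5 and M8, adding 6.
New total = 126 + 6 = 132.

Minimum extra distance: 6 miles, inserting E6 between P5 and M8.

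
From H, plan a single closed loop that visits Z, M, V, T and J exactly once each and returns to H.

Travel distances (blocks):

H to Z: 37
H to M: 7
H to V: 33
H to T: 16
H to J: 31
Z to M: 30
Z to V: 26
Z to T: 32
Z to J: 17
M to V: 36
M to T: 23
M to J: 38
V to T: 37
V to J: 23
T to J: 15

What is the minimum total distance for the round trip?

H → Z → M → V → T → J → H: 37+30+36+37+15+31 = 186
H → Z → M → V → J → T → H: 37+30+36+23+15+16 = 157
H → Z → M → T → V → J → H: 37+30+23+37+23+31 = 181
H → Z → M → T → J → V → H: 37+30+23+15+23+33 = 161
H → Z → M → J → V → T → H: 37+30+38+23+37+16 = 181
H → Z → M → J → T → V → H: 37+30+38+15+37+33 = 190
H → Z → V → M → T → J → H: 37+26+36+23+15+31 = 168
H → Z → V → M → J → T → H: 37+26+36+38+15+16 = 168
H → Z → V → T → M → J → H: 37+26+37+23+38+31 = 192
H → Z → V → T → J → M → H: 37+26+37+15+38+7 = 160
H → Z → V → J → M → T → H: 37+26+23+38+23+16 = 163
H → Z → V → J → T → M → H: 37+26+23+15+23+7 = 131
H → Z → T → M → V → J → H: 37+32+23+36+23+31 = 182
H → Z → T → M → J → V → H: 37+32+23+38+23+33 = 186
… (46 more)
H → M → Z → V → J → T → H: 7+30+26+23+15+16 = 117  ← best
The minimum is 117.
One optimal route: H → M → Z → V → J → T → H (or its reverse).

Shortest round trip = 117 blocks.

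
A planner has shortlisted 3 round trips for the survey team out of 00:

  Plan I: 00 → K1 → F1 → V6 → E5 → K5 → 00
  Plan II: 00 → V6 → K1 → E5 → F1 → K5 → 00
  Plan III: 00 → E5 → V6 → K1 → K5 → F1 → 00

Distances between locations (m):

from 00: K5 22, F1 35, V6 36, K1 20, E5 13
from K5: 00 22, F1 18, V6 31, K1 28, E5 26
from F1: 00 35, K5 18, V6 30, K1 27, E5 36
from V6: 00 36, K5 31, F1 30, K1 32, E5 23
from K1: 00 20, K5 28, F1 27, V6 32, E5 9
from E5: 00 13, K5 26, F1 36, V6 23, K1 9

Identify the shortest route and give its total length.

Shortest is Plan I, total 148 m.

Plan I: 20 + 27 + 30 + 23 + 26 + 22 = 148
Plan II: 36 + 32 + 9 + 36 + 18 + 22 = 153
Plan III: 13 + 23 + 32 + 28 + 18 + 35 = 149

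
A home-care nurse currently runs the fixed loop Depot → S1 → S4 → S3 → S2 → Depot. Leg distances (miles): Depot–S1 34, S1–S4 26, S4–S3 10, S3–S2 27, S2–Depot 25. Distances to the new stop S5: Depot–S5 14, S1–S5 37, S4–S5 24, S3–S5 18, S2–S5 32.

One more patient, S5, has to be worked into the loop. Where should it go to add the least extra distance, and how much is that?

Minimum extra distance: 17 miles, inserting S5 between Depot and S1.

Insertion cost between consecutive stops i–j is d(i,S5) + d(S5,j) − d(i,j):
  between Depot and S1: 14 + 37 − 34 = 17
  between S1 and S4: 37 + 24 − 26 = 35
  between S4 and S3: 24 + 18 − 10 = 32
  between S3 and S2: 18 + 32 − 27 = 23
  between S2 and Depot: 32 + 14 − 25 = 21
Cheapest insertion is between Depot and S1, adding 17.
New total = 122 + 17 = 139.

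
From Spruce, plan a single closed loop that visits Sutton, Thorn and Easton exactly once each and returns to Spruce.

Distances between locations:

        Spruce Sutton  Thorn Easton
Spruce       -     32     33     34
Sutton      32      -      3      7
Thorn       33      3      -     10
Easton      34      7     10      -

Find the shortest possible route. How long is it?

With 3 stops there are 3!/2 = 3 distinct round trips (a route and its reverse cost the same).
Spruce → Sutton → Thorn → Easton → Spruce: 32+3+10+34 = 79
Spruce → Sutton → Easton → Thorn → Spruce: 32+7+10+33 = 82
Spruce → Thorn → Sutton → Easton → Spruce: 33+3+7+34 = 77
The minimum is 77.
One optimal route: Spruce → Thorn → Sutton → Easton → Spruce (or its reverse).

Shortest round trip = 77.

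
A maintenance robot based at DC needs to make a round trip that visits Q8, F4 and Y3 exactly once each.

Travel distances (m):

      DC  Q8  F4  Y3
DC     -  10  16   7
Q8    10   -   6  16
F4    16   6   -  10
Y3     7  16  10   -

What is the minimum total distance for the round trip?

There are 3 distinct closed tours to check (reversals are equivalent).
DC-Q8-F4-Y3-DC: 10+6+10+7 = 33
DC-Q8-Y3-F4-DC: 10+16+10+16 = 52
DC-F4-Q8-Y3-DC: 16+6+16+7 = 45
The minimum is 33.
One optimal route: DC → Q8 → F4 → Y3 → DC (or its reverse).

33 m — the shortest possible round trip.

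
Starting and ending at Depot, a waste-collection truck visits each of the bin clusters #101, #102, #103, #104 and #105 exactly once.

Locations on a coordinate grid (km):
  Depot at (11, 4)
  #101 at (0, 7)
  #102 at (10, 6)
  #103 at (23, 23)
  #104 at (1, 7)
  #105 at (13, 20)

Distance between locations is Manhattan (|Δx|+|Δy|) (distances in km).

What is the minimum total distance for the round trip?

84 km — the shortest possible round trip.

With 5 stops there are 5!/2 = 60 distinct round trips (a route and its reverse cost the same).
Depot-#101-#102-#103-#104-#105-Depot: 14+11+30+38+25+18 = 136
Depot-#101-#102-#103-#105-#104-Depot: 14+11+30+13+25+13 = 106
Depot-#101-#102-#104-#103-#105-Depot: 14+11+10+38+13+18 = 104
Depot-#101-#102-#104-#105-#103-Depot: 14+11+10+25+13+31 = 104
Depot-#101-#102-#105-#103-#104-Depot: 14+11+17+13+38+13 = 106
Depot-#101-#102-#105-#104-#103-Depot: 14+11+17+25+38+31 = 136
Depot-#101-#103-#102-#104-#105-Depot: 14+39+30+10+25+18 = 136
Depot-#101-#103-#102-#105-#104-Depot: 14+39+30+17+25+13 = 138
Depot-#101-#103-#104-#102-#105-Depot: 14+39+38+10+17+18 = 136
Depot-#101-#103-#104-#105-#102-Depot: 14+39+38+25+17+3 = 136
Depot-#101-#103-#105-#102-#104-Depot: 14+39+13+17+10+13 = 106
Depot-#101-#103-#105-#104-#102-Depot: 14+39+13+25+10+3 = 104
Depot-#101-#104-#102-#103-#105-Depot: 14+1+10+30+13+18 = 86
Depot-#101-#104-#102-#105-#103-Depot: 14+1+10+17+13+31 = 86
… (46 more)
Depot-#102-#101-#104-#103-#105-Depot: 3+11+1+38+13+18 = 84  ← best
The minimum is 84.
One optimal route: Depot → #102 → #101 → #104 → #103 → #105 → Depot (or its reverse).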